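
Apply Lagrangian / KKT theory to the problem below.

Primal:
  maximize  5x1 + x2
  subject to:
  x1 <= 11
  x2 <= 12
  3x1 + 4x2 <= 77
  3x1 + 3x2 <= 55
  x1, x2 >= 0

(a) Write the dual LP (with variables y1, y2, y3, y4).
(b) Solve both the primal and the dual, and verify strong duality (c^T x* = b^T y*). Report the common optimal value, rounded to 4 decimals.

The standard primal-dual pair for 'max c^T x s.t. A x <= b, x >= 0' is:
  Dual:  min b^T y  s.t.  A^T y >= c,  y >= 0.

So the dual LP is:
  minimize  11y1 + 12y2 + 77y3 + 55y4
  subject to:
    y1 + 3y3 + 3y4 >= 5
    y2 + 4y3 + 3y4 >= 1
    y1, y2, y3, y4 >= 0

Solving the primal: x* = (11, 7.3333).
  primal value c^T x* = 62.3333.
Solving the dual: y* = (4, 0, 0, 0.3333).
  dual value b^T y* = 62.3333.
Strong duality: c^T x* = b^T y*. Confirmed.

62.3333


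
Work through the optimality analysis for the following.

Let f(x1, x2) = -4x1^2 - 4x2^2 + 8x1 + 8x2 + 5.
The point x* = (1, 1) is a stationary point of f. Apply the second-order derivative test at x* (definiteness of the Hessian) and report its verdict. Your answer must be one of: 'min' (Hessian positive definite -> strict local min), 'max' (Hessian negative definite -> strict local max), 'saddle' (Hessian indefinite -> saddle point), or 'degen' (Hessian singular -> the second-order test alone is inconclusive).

Compute the Hessian H = grad^2 f:
  H = [[-8, 0], [0, -8]]
Verify stationarity: grad f(x*) = H x* + g = (0, 0).
Eigenvalues of H: -8, -8.
Both eigenvalues < 0, so H is negative definite -> x* is a strict local max.

max


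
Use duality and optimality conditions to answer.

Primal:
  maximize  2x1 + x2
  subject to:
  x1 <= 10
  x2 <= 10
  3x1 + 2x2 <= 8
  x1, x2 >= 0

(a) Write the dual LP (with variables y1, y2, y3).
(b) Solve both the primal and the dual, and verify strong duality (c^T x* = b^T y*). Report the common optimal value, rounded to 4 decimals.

The standard primal-dual pair for 'max c^T x s.t. A x <= b, x >= 0' is:
  Dual:  min b^T y  s.t.  A^T y >= c,  y >= 0.

So the dual LP is:
  minimize  10y1 + 10y2 + 8y3
  subject to:
    y1 + 3y3 >= 2
    y2 + 2y3 >= 1
    y1, y2, y3 >= 0

Solving the primal: x* = (2.6667, 0).
  primal value c^T x* = 5.3333.
Solving the dual: y* = (0, 0, 0.6667).
  dual value b^T y* = 5.3333.
Strong duality: c^T x* = b^T y*. Confirmed.

5.3333


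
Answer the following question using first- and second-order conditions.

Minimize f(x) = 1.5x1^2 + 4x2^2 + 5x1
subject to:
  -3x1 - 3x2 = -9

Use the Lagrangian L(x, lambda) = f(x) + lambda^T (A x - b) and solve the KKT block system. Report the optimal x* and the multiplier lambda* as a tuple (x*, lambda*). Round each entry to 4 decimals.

Form the Lagrangian:
  L(x, lambda) = (1/2) x^T Q x + c^T x + lambda^T (A x - b)
Stationarity (grad_x L = 0): Q x + c + A^T lambda = 0.
Primal feasibility: A x = b.

This gives the KKT block system:
  [ Q   A^T ] [ x     ]   [-c ]
  [ A    0  ] [ lambda ] = [ b ]

Solving the linear system:
  x*      = (1.7273, 1.2727)
  lambda* = (3.3939)
  f(x*)   = 19.5909

x* = (1.7273, 1.2727), lambda* = (3.3939)


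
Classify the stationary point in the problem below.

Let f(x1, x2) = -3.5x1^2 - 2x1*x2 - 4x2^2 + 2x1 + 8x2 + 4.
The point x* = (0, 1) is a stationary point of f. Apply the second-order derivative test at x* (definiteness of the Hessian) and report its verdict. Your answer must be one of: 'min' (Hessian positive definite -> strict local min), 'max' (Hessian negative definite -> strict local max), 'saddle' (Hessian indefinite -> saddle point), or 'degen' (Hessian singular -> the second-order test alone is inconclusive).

Compute the Hessian H = grad^2 f:
  H = [[-7, -2], [-2, -8]]
Verify stationarity: grad f(x*) = H x* + g = (0, 0).
Eigenvalues of H: -9.5616, -5.4384.
Both eigenvalues < 0, so H is negative definite -> x* is a strict local max.

max


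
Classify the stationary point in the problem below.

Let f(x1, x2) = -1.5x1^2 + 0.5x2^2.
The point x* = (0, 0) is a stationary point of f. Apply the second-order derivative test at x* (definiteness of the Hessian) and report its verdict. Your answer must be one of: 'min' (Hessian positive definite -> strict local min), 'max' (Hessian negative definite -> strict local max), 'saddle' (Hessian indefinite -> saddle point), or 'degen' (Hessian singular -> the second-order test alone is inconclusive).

Compute the Hessian H = grad^2 f:
  H = [[-3, 0], [0, 1]]
Verify stationarity: grad f(x*) = H x* + g = (0, 0).
Eigenvalues of H: -3, 1.
Eigenvalues have mixed signs, so H is indefinite -> x* is a saddle point.

saddle


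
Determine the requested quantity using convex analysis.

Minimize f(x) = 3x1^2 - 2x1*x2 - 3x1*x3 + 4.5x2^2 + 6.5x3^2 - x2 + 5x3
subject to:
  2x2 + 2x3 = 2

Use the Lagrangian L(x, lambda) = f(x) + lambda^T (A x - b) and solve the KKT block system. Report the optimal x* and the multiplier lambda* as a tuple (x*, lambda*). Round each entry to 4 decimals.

Form the Lagrangian:
  L(x, lambda) = (1/2) x^T Q x + c^T x + lambda^T (A x - b)
Stationarity (grad_x L = 0): Q x + c + A^T lambda = 0.
Primal feasibility: A x = b.

This gives the KKT block system:
  [ Q   A^T ] [ x     ]   [-c ]
  [ A    0  ] [ lambda ] = [ b ]

Solving the linear system:
  x*      = (0.3588, 0.8473, 0.1527)
  lambda* = (-2.9542)
  f(x*)   = 2.9122

x* = (0.3588, 0.8473, 0.1527), lambda* = (-2.9542)


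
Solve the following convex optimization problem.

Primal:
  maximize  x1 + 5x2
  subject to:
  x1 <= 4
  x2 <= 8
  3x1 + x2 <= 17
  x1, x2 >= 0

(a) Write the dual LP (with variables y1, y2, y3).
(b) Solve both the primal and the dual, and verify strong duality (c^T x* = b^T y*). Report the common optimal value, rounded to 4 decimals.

The standard primal-dual pair for 'max c^T x s.t. A x <= b, x >= 0' is:
  Dual:  min b^T y  s.t.  A^T y >= c,  y >= 0.

So the dual LP is:
  minimize  4y1 + 8y2 + 17y3
  subject to:
    y1 + 3y3 >= 1
    y2 + y3 >= 5
    y1, y2, y3 >= 0

Solving the primal: x* = (3, 8).
  primal value c^T x* = 43.
Solving the dual: y* = (0, 4.6667, 0.3333).
  dual value b^T y* = 43.
Strong duality: c^T x* = b^T y*. Confirmed.

43


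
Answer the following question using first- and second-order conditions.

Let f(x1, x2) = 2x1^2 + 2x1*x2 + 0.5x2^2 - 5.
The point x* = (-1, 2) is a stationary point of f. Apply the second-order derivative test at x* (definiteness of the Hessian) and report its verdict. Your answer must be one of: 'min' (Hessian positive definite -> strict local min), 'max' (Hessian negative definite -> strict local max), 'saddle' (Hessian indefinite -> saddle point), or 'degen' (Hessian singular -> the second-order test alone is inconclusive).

Compute the Hessian H = grad^2 f:
  H = [[4, 2], [2, 1]]
Verify stationarity: grad f(x*) = H x* + g = (0, 0).
Eigenvalues of H: 0, 5.
H has a zero eigenvalue (singular; positive semidefinite but not definite), so H is neither positive definite, negative definite, nor indefinite. The second-order test alone is inconclusive -> degen.
(Indeed, f is constant along the null direction of H through x*, so x* is not a strict local extremum.)

degen


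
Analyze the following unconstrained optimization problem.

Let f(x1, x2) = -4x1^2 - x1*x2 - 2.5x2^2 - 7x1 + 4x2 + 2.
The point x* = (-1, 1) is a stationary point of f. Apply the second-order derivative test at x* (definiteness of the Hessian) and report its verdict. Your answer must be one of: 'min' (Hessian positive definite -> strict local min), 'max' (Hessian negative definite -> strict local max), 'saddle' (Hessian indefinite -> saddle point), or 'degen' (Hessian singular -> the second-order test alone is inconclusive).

Compute the Hessian H = grad^2 f:
  H = [[-8, -1], [-1, -5]]
Verify stationarity: grad f(x*) = H x* + g = (0, 0).
Eigenvalues of H: -8.3028, -4.6972.
Both eigenvalues < 0, so H is negative definite -> x* is a strict local max.

max


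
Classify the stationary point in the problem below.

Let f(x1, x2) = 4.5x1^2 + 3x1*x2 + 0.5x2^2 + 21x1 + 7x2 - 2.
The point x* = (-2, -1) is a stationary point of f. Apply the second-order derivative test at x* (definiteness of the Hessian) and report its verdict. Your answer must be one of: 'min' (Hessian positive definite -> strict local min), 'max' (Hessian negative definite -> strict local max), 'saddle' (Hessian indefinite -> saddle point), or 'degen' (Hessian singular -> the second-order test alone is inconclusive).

Compute the Hessian H = grad^2 f:
  H = [[9, 3], [3, 1]]
Verify stationarity: grad f(x*) = H x* + g = (0, 0).
Eigenvalues of H: 0, 10.
H has a zero eigenvalue (singular; positive semidefinite but not definite), so H is neither positive definite, negative definite, nor indefinite. The second-order test alone is inconclusive -> degen.
(Indeed, f is constant along the null direction of H through x*, so x* is not a strict local extremum.)

degen


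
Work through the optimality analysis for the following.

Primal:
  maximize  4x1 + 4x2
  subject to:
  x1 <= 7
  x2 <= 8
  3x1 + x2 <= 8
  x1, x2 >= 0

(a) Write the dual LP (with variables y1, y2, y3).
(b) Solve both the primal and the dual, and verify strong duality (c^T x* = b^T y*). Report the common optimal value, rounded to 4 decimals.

The standard primal-dual pair for 'max c^T x s.t. A x <= b, x >= 0' is:
  Dual:  min b^T y  s.t.  A^T y >= c,  y >= 0.

So the dual LP is:
  minimize  7y1 + 8y2 + 8y3
  subject to:
    y1 + 3y3 >= 4
    y2 + y3 >= 4
    y1, y2, y3 >= 0

Solving the primal: x* = (0, 8).
  primal value c^T x* = 32.
Solving the dual: y* = (0, 2.6667, 1.3333).
  dual value b^T y* = 32.
Strong duality: c^T x* = b^T y*. Confirmed.

32


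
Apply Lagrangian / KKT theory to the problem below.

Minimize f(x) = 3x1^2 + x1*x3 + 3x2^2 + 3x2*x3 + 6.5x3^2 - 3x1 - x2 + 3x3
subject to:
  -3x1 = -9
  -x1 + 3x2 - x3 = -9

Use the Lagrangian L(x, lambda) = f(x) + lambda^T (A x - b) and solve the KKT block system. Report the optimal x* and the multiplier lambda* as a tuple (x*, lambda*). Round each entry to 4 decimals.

Form the Lagrangian:
  L(x, lambda) = (1/2) x^T Q x + c^T x + lambda^T (A x - b)
Stationarity (grad_x L = 0): Q x + c + A^T lambda = 0.
Primal feasibility: A x = b.

This gives the KKT block system:
  [ Q   A^T ] [ x     ]   [-c ]
  [ A    0  ] [ lambda ] = [ b ]

Solving the linear system:
  x*      = (3, -1.9078, 0.2766)
  lambda* = (3.8014, 3.8723)
  f(x*)   = 31.4007

x* = (3, -1.9078, 0.2766), lambda* = (3.8014, 3.8723)


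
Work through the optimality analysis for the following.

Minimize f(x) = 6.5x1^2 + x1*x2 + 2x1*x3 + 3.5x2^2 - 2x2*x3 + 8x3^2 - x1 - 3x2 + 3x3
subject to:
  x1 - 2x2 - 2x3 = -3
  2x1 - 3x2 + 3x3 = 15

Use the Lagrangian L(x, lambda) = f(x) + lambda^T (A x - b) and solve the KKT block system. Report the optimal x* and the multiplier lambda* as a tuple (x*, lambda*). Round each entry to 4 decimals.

Form the Lagrangian:
  L(x, lambda) = (1/2) x^T Q x + c^T x + lambda^T (A x - b)
Stationarity (grad_x L = 0): Q x + c + A^T lambda = 0.
Primal feasibility: A x = b.

This gives the KKT block system:
  [ Q   A^T ] [ x     ]   [-c ]
  [ A    0  ] [ lambda ] = [ b ]

Solving the linear system:
  x*      = (0.8361, -1.2623, 3.1803)
  lambda* = (10.1803, -12.5738)
  f(x*)   = 115.8197

x* = (0.8361, -1.2623, 3.1803), lambda* = (10.1803, -12.5738)


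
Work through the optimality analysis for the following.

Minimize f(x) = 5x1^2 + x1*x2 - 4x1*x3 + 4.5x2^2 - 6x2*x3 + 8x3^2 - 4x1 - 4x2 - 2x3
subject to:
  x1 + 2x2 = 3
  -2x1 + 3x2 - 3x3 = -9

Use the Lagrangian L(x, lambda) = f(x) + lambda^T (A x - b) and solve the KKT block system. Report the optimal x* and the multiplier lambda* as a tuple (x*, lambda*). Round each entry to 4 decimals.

Form the Lagrangian:
  L(x, lambda) = (1/2) x^T Q x + c^T x + lambda^T (A x - b)
Stationarity (grad_x L = 0): Q x + c + A^T lambda = 0.
Primal feasibility: A x = b.

This gives the KKT block system:
  [ Q   A^T ] [ x     ]   [-c ]
  [ A    0  ] [ lambda ] = [ b ]

Solving the linear system:
  x*      = (2.3449, 0.3276, 1.7643)
  lambda* = (-2.7958, 4.9615)
  f(x*)   = 19.4112

x* = (2.3449, 0.3276, 1.7643), lambda* = (-2.7958, 4.9615)


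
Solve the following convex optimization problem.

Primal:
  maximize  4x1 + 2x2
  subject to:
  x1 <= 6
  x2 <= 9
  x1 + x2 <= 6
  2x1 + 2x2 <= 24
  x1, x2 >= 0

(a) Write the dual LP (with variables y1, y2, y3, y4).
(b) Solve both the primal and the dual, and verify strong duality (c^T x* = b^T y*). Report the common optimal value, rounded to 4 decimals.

The standard primal-dual pair for 'max c^T x s.t. A x <= b, x >= 0' is:
  Dual:  min b^T y  s.t.  A^T y >= c,  y >= 0.

So the dual LP is:
  minimize  6y1 + 9y2 + 6y3 + 24y4
  subject to:
    y1 + y3 + 2y4 >= 4
    y2 + y3 + 2y4 >= 2
    y1, y2, y3, y4 >= 0

Solving the primal: x* = (6, 0).
  primal value c^T x* = 24.
Solving the dual: y* = (2, 0, 2, 0).
  dual value b^T y* = 24.
Strong duality: c^T x* = b^T y*. Confirmed.

24


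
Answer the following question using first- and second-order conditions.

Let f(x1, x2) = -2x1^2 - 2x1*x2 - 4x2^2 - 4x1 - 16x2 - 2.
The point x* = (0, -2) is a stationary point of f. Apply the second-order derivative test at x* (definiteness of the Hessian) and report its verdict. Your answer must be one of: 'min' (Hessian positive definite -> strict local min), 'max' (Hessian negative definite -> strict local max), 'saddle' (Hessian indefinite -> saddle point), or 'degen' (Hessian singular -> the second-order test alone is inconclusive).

Compute the Hessian H = grad^2 f:
  H = [[-4, -2], [-2, -8]]
Verify stationarity: grad f(x*) = H x* + g = (0, 0).
Eigenvalues of H: -8.8284, -3.1716.
Both eigenvalues < 0, so H is negative definite -> x* is a strict local max.

max


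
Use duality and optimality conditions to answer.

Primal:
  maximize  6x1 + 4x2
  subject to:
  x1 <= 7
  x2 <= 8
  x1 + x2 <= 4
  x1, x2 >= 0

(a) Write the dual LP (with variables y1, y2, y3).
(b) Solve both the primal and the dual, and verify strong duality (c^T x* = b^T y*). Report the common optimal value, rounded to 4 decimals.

The standard primal-dual pair for 'max c^T x s.t. A x <= b, x >= 0' is:
  Dual:  min b^T y  s.t.  A^T y >= c,  y >= 0.

So the dual LP is:
  minimize  7y1 + 8y2 + 4y3
  subject to:
    y1 + y3 >= 6
    y2 + y3 >= 4
    y1, y2, y3 >= 0

Solving the primal: x* = (4, 0).
  primal value c^T x* = 24.
Solving the dual: y* = (0, 0, 6).
  dual value b^T y* = 24.
Strong duality: c^T x* = b^T y*. Confirmed.

24


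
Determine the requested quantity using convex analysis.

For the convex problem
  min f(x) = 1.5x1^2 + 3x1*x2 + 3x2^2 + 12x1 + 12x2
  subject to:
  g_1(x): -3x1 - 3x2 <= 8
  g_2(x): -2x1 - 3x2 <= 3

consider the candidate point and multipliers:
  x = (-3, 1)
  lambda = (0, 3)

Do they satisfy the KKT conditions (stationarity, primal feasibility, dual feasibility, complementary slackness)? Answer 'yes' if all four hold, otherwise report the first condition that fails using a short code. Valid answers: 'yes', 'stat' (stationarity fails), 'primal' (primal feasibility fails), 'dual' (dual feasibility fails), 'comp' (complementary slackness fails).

Gradient of f: grad f(x) = Q x + c = (6, 9)
Constraint values g_i(x) = a_i^T x - b_i:
  g_1((-3, 1)) = -2
  g_2((-3, 1)) = 0
Stationarity residual: grad f(x) + sum_i lambda_i a_i = (0, 0)
  -> stationarity OK
Primal feasibility (all g_i <= 0): OK
Dual feasibility (all lambda_i >= 0): OK
Complementary slackness (lambda_i * g_i(x) = 0 for all i): OK

Verdict: yes, KKT holds.

yes


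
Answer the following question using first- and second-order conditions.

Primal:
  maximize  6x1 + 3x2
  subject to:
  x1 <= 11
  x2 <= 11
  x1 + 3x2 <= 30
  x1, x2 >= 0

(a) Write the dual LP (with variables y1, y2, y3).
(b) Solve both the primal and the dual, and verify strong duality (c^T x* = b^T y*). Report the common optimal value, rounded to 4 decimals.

The standard primal-dual pair for 'max c^T x s.t. A x <= b, x >= 0' is:
  Dual:  min b^T y  s.t.  A^T y >= c,  y >= 0.

So the dual LP is:
  minimize  11y1 + 11y2 + 30y3
  subject to:
    y1 + y3 >= 6
    y2 + 3y3 >= 3
    y1, y2, y3 >= 0

Solving the primal: x* = (11, 6.3333).
  primal value c^T x* = 85.
Solving the dual: y* = (5, 0, 1).
  dual value b^T y* = 85.
Strong duality: c^T x* = b^T y*. Confirmed.

85


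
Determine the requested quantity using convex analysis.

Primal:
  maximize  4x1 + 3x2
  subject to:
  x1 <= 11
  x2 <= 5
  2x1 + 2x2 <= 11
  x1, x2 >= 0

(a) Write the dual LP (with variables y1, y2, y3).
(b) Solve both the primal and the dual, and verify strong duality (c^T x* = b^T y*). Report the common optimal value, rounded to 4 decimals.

The standard primal-dual pair for 'max c^T x s.t. A x <= b, x >= 0' is:
  Dual:  min b^T y  s.t.  A^T y >= c,  y >= 0.

So the dual LP is:
  minimize  11y1 + 5y2 + 11y3
  subject to:
    y1 + 2y3 >= 4
    y2 + 2y3 >= 3
    y1, y2, y3 >= 0

Solving the primal: x* = (5.5, 0).
  primal value c^T x* = 22.
Solving the dual: y* = (0, 0, 2).
  dual value b^T y* = 22.
Strong duality: c^T x* = b^T y*. Confirmed.

22


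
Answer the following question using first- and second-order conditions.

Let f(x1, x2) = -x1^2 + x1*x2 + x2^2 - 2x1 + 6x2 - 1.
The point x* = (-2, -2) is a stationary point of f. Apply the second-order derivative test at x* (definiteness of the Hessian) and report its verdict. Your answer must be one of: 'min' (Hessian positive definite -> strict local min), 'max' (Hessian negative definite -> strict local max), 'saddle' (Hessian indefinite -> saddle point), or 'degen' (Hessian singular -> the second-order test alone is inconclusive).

Compute the Hessian H = grad^2 f:
  H = [[-2, 1], [1, 2]]
Verify stationarity: grad f(x*) = H x* + g = (0, 0).
Eigenvalues of H: -2.2361, 2.2361.
Eigenvalues have mixed signs, so H is indefinite -> x* is a saddle point.

saddle


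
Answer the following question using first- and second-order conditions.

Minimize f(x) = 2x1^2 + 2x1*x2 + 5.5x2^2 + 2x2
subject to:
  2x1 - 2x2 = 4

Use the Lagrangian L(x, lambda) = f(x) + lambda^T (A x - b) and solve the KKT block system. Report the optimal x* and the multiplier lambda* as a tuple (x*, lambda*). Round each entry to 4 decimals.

Form the Lagrangian:
  L(x, lambda) = (1/2) x^T Q x + c^T x + lambda^T (A x - b)
Stationarity (grad_x L = 0): Q x + c + A^T lambda = 0.
Primal feasibility: A x = b.

This gives the KKT block system:
  [ Q   A^T ] [ x     ]   [-c ]
  [ A    0  ] [ lambda ] = [ b ]

Solving the linear system:
  x*      = (1.2632, -0.7368)
  lambda* = (-1.7895)
  f(x*)   = 2.8421

x* = (1.2632, -0.7368), lambda* = (-1.7895)


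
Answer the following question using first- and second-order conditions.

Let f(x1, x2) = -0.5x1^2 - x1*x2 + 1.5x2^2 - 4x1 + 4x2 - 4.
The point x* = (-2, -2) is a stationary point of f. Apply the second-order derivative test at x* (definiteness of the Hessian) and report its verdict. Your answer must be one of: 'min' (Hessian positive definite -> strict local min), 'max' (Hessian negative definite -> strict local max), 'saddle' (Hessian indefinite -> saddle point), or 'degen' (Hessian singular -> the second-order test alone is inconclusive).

Compute the Hessian H = grad^2 f:
  H = [[-1, -1], [-1, 3]]
Verify stationarity: grad f(x*) = H x* + g = (0, 0).
Eigenvalues of H: -1.2361, 3.2361.
Eigenvalues have mixed signs, so H is indefinite -> x* is a saddle point.

saddle


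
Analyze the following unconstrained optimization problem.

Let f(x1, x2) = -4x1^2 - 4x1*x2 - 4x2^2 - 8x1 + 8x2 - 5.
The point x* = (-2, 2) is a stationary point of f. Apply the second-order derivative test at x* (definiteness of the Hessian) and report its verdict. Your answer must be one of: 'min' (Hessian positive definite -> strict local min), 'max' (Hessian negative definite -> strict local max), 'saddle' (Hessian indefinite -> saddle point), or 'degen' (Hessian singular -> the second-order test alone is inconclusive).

Compute the Hessian H = grad^2 f:
  H = [[-8, -4], [-4, -8]]
Verify stationarity: grad f(x*) = H x* + g = (0, 0).
Eigenvalues of H: -12, -4.
Both eigenvalues < 0, so H is negative definite -> x* is a strict local max.

max


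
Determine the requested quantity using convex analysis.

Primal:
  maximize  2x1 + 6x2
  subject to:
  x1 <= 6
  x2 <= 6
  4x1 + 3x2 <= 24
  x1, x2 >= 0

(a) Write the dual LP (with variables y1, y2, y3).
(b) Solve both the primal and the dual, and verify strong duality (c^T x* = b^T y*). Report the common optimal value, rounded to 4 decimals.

The standard primal-dual pair for 'max c^T x s.t. A x <= b, x >= 0' is:
  Dual:  min b^T y  s.t.  A^T y >= c,  y >= 0.

So the dual LP is:
  minimize  6y1 + 6y2 + 24y3
  subject to:
    y1 + 4y3 >= 2
    y2 + 3y3 >= 6
    y1, y2, y3 >= 0

Solving the primal: x* = (1.5, 6).
  primal value c^T x* = 39.
Solving the dual: y* = (0, 4.5, 0.5).
  dual value b^T y* = 39.
Strong duality: c^T x* = b^T y*. Confirmed.

39


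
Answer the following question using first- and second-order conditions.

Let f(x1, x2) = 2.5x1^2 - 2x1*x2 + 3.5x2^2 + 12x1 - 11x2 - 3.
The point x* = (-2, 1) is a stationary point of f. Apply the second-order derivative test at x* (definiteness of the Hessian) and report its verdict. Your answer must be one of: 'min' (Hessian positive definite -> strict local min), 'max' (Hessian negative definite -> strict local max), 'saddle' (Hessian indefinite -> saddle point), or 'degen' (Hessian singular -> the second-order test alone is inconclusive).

Compute the Hessian H = grad^2 f:
  H = [[5, -2], [-2, 7]]
Verify stationarity: grad f(x*) = H x* + g = (0, 0).
Eigenvalues of H: 3.7639, 8.2361.
Both eigenvalues > 0, so H is positive definite -> x* is a strict local min.

min


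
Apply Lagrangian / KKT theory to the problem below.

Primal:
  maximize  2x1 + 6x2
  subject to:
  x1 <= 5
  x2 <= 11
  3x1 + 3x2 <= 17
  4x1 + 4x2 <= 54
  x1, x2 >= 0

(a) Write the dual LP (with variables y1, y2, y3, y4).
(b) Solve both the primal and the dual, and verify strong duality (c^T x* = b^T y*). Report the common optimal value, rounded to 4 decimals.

The standard primal-dual pair for 'max c^T x s.t. A x <= b, x >= 0' is:
  Dual:  min b^T y  s.t.  A^T y >= c,  y >= 0.

So the dual LP is:
  minimize  5y1 + 11y2 + 17y3 + 54y4
  subject to:
    y1 + 3y3 + 4y4 >= 2
    y2 + 3y3 + 4y4 >= 6
    y1, y2, y3, y4 >= 0

Solving the primal: x* = (0, 5.6667).
  primal value c^T x* = 34.
Solving the dual: y* = (0, 0, 2, 0).
  dual value b^T y* = 34.
Strong duality: c^T x* = b^T y*. Confirmed.

34


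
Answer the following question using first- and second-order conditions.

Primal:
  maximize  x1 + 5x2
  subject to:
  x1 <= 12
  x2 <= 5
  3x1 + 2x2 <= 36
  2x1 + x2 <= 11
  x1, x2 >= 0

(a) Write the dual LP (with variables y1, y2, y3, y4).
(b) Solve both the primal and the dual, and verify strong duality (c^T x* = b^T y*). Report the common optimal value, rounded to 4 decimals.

The standard primal-dual pair for 'max c^T x s.t. A x <= b, x >= 0' is:
  Dual:  min b^T y  s.t.  A^T y >= c,  y >= 0.

So the dual LP is:
  minimize  12y1 + 5y2 + 36y3 + 11y4
  subject to:
    y1 + 3y3 + 2y4 >= 1
    y2 + 2y3 + y4 >= 5
    y1, y2, y3, y4 >= 0

Solving the primal: x* = (3, 5).
  primal value c^T x* = 28.
Solving the dual: y* = (0, 4.5, 0, 0.5).
  dual value b^T y* = 28.
Strong duality: c^T x* = b^T y*. Confirmed.

28


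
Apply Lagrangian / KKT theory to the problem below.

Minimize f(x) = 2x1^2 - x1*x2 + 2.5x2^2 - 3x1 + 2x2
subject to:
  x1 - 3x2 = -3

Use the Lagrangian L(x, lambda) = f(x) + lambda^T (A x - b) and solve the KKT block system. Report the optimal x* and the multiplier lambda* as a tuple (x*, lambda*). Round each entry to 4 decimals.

Form the Lagrangian:
  L(x, lambda) = (1/2) x^T Q x + c^T x + lambda^T (A x - b)
Stationarity (grad_x L = 0): Q x + c + A^T lambda = 0.
Primal feasibility: A x = b.

This gives the KKT block system:
  [ Q   A^T ] [ x     ]   [-c ]
  [ A    0  ] [ lambda ] = [ b ]

Solving the linear system:
  x*      = (0.4286, 1.1429)
  lambda* = (2.4286)
  f(x*)   = 4.1429

x* = (0.4286, 1.1429), lambda* = (2.4286)


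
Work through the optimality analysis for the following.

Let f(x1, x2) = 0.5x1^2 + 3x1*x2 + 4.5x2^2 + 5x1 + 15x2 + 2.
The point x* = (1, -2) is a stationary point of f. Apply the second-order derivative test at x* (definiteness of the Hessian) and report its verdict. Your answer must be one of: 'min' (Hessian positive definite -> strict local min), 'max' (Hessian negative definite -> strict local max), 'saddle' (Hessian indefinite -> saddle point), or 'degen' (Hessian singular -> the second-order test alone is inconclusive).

Compute the Hessian H = grad^2 f:
  H = [[1, 3], [3, 9]]
Verify stationarity: grad f(x*) = H x* + g = (0, 0).
Eigenvalues of H: 0, 10.
H has a zero eigenvalue (singular; positive semidefinite but not definite), so H is neither positive definite, negative definite, nor indefinite. The second-order test alone is inconclusive -> degen.
(Indeed, f is constant along the null direction of H through x*, so x* is not a strict local extremum.)

degen


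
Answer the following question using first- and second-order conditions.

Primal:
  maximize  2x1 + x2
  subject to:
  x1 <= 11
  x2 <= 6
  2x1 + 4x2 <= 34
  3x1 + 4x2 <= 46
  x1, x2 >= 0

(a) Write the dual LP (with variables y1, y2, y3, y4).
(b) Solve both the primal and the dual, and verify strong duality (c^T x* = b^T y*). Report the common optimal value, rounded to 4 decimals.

The standard primal-dual pair for 'max c^T x s.t. A x <= b, x >= 0' is:
  Dual:  min b^T y  s.t.  A^T y >= c,  y >= 0.

So the dual LP is:
  minimize  11y1 + 6y2 + 34y3 + 46y4
  subject to:
    y1 + 2y3 + 3y4 >= 2
    y2 + 4y3 + 4y4 >= 1
    y1, y2, y3, y4 >= 0

Solving the primal: x* = (11, 3).
  primal value c^T x* = 25.
Solving the dual: y* = (1.5, 0, 0.25, 0).
  dual value b^T y* = 25.
Strong duality: c^T x* = b^T y*. Confirmed.

25


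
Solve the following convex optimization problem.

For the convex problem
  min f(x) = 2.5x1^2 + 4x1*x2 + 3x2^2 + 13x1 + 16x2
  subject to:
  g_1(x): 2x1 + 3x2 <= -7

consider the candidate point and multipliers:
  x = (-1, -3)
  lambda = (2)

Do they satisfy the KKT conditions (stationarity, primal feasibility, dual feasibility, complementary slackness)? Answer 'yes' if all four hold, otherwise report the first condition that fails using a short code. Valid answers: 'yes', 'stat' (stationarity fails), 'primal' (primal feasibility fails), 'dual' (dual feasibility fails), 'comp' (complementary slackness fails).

Gradient of f: grad f(x) = Q x + c = (-4, -6)
Constraint values g_i(x) = a_i^T x - b_i:
  g_1((-1, -3)) = -4
Stationarity residual: grad f(x) + sum_i lambda_i a_i = (0, 0)
  -> stationarity OK
Primal feasibility (all g_i <= 0): OK
Dual feasibility (all lambda_i >= 0): OK
Complementary slackness (lambda_i * g_i(x) = 0 for all i): FAILS

Verdict: the first failing condition is complementary_slackness -> comp.

comp


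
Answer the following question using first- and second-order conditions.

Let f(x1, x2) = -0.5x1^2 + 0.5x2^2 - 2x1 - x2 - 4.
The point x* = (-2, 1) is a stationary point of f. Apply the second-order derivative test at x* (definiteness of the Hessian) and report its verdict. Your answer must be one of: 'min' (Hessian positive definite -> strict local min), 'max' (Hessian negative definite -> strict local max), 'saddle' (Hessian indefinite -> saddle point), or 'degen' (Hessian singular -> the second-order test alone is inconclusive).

Compute the Hessian H = grad^2 f:
  H = [[-1, 0], [0, 1]]
Verify stationarity: grad f(x*) = H x* + g = (0, 0).
Eigenvalues of H: -1, 1.
Eigenvalues have mixed signs, so H is indefinite -> x* is a saddle point.

saddle


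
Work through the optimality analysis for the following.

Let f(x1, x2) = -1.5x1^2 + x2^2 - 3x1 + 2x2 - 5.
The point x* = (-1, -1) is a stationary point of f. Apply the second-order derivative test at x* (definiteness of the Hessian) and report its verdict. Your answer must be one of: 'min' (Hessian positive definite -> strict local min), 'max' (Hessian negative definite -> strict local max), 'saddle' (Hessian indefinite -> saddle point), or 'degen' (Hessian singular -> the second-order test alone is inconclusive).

Compute the Hessian H = grad^2 f:
  H = [[-3, 0], [0, 2]]
Verify stationarity: grad f(x*) = H x* + g = (0, 0).
Eigenvalues of H: -3, 2.
Eigenvalues have mixed signs, so H is indefinite -> x* is a saddle point.

saddle


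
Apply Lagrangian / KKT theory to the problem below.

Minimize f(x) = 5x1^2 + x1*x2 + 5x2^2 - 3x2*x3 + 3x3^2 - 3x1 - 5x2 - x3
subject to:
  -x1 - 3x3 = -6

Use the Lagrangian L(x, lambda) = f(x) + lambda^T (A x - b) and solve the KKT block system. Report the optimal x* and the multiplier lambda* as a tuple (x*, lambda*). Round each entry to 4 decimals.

Form the Lagrangian:
  L(x, lambda) = (1/2) x^T Q x + c^T x + lambda^T (A x - b)
Stationarity (grad_x L = 0): Q x + c + A^T lambda = 0.
Primal feasibility: A x = b.

This gives the KKT block system:
  [ Q   A^T ] [ x     ]   [-c ]
  [ A    0  ] [ lambda ] = [ b ]

Solving the linear system:
  x*      = (0.4351, 1.013, 1.855)
  lambda* = (2.3636)
  f(x*)   = 2.9784

x* = (0.4351, 1.013, 1.855), lambda* = (2.3636)


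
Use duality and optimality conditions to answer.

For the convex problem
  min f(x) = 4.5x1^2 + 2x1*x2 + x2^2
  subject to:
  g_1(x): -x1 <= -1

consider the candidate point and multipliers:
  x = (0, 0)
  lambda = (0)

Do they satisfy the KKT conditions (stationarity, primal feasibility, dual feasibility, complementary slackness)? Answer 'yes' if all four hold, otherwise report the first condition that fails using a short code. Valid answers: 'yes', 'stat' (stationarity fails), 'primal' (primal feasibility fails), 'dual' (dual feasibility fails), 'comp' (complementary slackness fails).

Gradient of f: grad f(x) = Q x + c = (0, 0)
Constraint values g_i(x) = a_i^T x - b_i:
  g_1((0, 0)) = 1
Stationarity residual: grad f(x) + sum_i lambda_i a_i = (0, 0)
  -> stationarity OK
Primal feasibility (all g_i <= 0): FAILS
Dual feasibility (all lambda_i >= 0): OK
Complementary slackness (lambda_i * g_i(x) = 0 for all i): OK

Verdict: the first failing condition is primal_feasibility -> primal.

primal


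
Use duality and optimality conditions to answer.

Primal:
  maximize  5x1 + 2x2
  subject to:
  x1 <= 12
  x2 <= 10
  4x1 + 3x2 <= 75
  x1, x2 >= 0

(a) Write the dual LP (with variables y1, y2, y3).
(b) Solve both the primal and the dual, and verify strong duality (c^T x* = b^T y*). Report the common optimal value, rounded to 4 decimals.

The standard primal-dual pair for 'max c^T x s.t. A x <= b, x >= 0' is:
  Dual:  min b^T y  s.t.  A^T y >= c,  y >= 0.

So the dual LP is:
  minimize  12y1 + 10y2 + 75y3
  subject to:
    y1 + 4y3 >= 5
    y2 + 3y3 >= 2
    y1, y2, y3 >= 0

Solving the primal: x* = (12, 9).
  primal value c^T x* = 78.
Solving the dual: y* = (2.3333, 0, 0.6667).
  dual value b^T y* = 78.
Strong duality: c^T x* = b^T y*. Confirmed.

78


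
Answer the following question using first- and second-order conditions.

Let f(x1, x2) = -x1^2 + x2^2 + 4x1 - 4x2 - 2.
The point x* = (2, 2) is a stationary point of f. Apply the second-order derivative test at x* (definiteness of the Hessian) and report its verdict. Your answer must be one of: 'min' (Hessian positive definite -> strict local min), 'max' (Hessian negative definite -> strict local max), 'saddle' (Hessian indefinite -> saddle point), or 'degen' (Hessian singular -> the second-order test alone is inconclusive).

Compute the Hessian H = grad^2 f:
  H = [[-2, 0], [0, 2]]
Verify stationarity: grad f(x*) = H x* + g = (0, 0).
Eigenvalues of H: -2, 2.
Eigenvalues have mixed signs, so H is indefinite -> x* is a saddle point.

saddle


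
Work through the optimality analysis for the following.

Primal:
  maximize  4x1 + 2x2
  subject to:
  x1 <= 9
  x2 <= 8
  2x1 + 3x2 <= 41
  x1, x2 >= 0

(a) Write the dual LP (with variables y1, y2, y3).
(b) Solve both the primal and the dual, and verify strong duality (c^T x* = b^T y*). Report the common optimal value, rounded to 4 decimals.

The standard primal-dual pair for 'max c^T x s.t. A x <= b, x >= 0' is:
  Dual:  min b^T y  s.t.  A^T y >= c,  y >= 0.

So the dual LP is:
  minimize  9y1 + 8y2 + 41y3
  subject to:
    y1 + 2y3 >= 4
    y2 + 3y3 >= 2
    y1, y2, y3 >= 0

Solving the primal: x* = (9, 7.6667).
  primal value c^T x* = 51.3333.
Solving the dual: y* = (2.6667, 0, 0.6667).
  dual value b^T y* = 51.3333.
Strong duality: c^T x* = b^T y*. Confirmed.

51.3333


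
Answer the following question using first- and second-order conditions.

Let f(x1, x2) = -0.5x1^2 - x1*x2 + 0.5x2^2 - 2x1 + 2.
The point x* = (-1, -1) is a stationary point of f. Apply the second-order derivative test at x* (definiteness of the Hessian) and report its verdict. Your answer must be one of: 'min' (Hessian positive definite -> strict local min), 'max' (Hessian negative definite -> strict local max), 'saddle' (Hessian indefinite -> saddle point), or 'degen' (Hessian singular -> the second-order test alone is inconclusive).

Compute the Hessian H = grad^2 f:
  H = [[-1, -1], [-1, 1]]
Verify stationarity: grad f(x*) = H x* + g = (0, 0).
Eigenvalues of H: -1.4142, 1.4142.
Eigenvalues have mixed signs, so H is indefinite -> x* is a saddle point.

saddle


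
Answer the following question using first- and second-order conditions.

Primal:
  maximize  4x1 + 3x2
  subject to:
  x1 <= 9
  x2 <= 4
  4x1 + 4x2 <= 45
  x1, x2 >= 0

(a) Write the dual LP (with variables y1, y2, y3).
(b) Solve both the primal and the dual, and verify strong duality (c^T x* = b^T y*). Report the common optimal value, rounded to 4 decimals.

The standard primal-dual pair for 'max c^T x s.t. A x <= b, x >= 0' is:
  Dual:  min b^T y  s.t.  A^T y >= c,  y >= 0.

So the dual LP is:
  minimize  9y1 + 4y2 + 45y3
  subject to:
    y1 + 4y3 >= 4
    y2 + 4y3 >= 3
    y1, y2, y3 >= 0

Solving the primal: x* = (9, 2.25).
  primal value c^T x* = 42.75.
Solving the dual: y* = (1, 0, 0.75).
  dual value b^T y* = 42.75.
Strong duality: c^T x* = b^T y*. Confirmed.

42.75


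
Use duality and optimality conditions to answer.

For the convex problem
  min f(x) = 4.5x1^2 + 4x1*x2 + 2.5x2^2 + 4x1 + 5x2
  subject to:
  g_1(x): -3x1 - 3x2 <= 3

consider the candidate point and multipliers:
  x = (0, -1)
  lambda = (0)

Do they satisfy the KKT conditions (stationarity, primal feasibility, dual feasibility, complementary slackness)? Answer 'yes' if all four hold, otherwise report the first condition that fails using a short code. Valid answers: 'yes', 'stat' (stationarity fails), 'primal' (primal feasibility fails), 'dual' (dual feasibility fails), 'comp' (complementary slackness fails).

Gradient of f: grad f(x) = Q x + c = (0, 0)
Constraint values g_i(x) = a_i^T x - b_i:
  g_1((0, -1)) = 0
Stationarity residual: grad f(x) + sum_i lambda_i a_i = (0, 0)
  -> stationarity OK
Primal feasibility (all g_i <= 0): OK
Dual feasibility (all lambda_i >= 0): OK
Complementary slackness (lambda_i * g_i(x) = 0 for all i): OK

Verdict: yes, KKT holds.

yes


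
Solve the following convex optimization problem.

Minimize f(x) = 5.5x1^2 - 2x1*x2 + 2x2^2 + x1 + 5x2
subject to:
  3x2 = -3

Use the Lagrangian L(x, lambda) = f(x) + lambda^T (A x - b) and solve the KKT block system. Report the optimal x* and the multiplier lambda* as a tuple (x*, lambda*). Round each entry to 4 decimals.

Form the Lagrangian:
  L(x, lambda) = (1/2) x^T Q x + c^T x + lambda^T (A x - b)
Stationarity (grad_x L = 0): Q x + c + A^T lambda = 0.
Primal feasibility: A x = b.

This gives the KKT block system:
  [ Q   A^T ] [ x     ]   [-c ]
  [ A    0  ] [ lambda ] = [ b ]

Solving the linear system:
  x*      = (-0.2727, -1)
  lambda* = (-0.5152)
  f(x*)   = -3.4091

x* = (-0.2727, -1), lambda* = (-0.5152)


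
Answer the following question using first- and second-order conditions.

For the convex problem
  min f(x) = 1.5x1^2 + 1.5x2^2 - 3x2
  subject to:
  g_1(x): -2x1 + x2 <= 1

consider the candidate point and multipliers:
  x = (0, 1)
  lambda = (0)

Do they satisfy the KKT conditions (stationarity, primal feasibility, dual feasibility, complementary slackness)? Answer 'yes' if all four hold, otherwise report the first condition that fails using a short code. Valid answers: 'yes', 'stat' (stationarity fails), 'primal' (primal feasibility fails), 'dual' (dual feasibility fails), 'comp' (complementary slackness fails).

Gradient of f: grad f(x) = Q x + c = (0, 0)
Constraint values g_i(x) = a_i^T x - b_i:
  g_1((0, 1)) = 0
Stationarity residual: grad f(x) + sum_i lambda_i a_i = (0, 0)
  -> stationarity OK
Primal feasibility (all g_i <= 0): OK
Dual feasibility (all lambda_i >= 0): OK
Complementary slackness (lambda_i * g_i(x) = 0 for all i): OK

Verdict: yes, KKT holds.

yes


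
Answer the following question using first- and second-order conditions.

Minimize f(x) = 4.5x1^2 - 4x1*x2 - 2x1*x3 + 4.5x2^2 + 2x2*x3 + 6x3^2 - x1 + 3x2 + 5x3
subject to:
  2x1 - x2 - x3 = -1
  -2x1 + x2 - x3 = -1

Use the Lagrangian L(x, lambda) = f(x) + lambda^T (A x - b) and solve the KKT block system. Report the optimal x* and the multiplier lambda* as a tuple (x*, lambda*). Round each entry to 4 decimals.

Form the Lagrangian:
  L(x, lambda) = (1/2) x^T Q x + c^T x + lambda^T (A x - b)
Stationarity (grad_x L = 0): Q x + c + A^T lambda = 0.
Primal feasibility: A x = b.

This gives the KKT block system:
  [ Q   A^T ] [ x     ]   [-c ]
  [ A    0  ] [ lambda ] = [ b ]

Solving the linear system:
  x*      = (-0.2414, -0.4828, 1)
  lambda* = (9.069, 7.4483)
  f(x*)   = 10.1552

x* = (-0.2414, -0.4828, 1), lambda* = (9.069, 7.4483)


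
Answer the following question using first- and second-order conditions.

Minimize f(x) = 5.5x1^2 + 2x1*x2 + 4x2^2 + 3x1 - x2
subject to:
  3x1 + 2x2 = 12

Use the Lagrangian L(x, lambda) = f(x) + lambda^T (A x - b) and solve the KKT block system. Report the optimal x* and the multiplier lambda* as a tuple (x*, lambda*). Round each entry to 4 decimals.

Form the Lagrangian:
  L(x, lambda) = (1/2) x^T Q x + c^T x + lambda^T (A x - b)
Stationarity (grad_x L = 0): Q x + c + A^T lambda = 0.
Primal feasibility: A x = b.

This gives the KKT block system:
  [ Q   A^T ] [ x     ]   [-c ]
  [ A    0  ] [ lambda ] = [ b ]

Solving the linear system:
  x*      = (2.413, 2.3804)
  lambda* = (-11.4348)
  f(x*)   = 71.038

x* = (2.413, 2.3804), lambda* = (-11.4348)


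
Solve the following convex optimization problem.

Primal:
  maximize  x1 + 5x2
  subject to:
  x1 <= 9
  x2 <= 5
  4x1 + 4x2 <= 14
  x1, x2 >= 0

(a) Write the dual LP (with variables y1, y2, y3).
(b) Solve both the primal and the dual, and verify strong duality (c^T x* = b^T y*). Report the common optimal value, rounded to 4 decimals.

The standard primal-dual pair for 'max c^T x s.t. A x <= b, x >= 0' is:
  Dual:  min b^T y  s.t.  A^T y >= c,  y >= 0.

So the dual LP is:
  minimize  9y1 + 5y2 + 14y3
  subject to:
    y1 + 4y3 >= 1
    y2 + 4y3 >= 5
    y1, y2, y3 >= 0

Solving the primal: x* = (0, 3.5).
  primal value c^T x* = 17.5.
Solving the dual: y* = (0, 0, 1.25).
  dual value b^T y* = 17.5.
Strong duality: c^T x* = b^T y*. Confirmed.

17.5


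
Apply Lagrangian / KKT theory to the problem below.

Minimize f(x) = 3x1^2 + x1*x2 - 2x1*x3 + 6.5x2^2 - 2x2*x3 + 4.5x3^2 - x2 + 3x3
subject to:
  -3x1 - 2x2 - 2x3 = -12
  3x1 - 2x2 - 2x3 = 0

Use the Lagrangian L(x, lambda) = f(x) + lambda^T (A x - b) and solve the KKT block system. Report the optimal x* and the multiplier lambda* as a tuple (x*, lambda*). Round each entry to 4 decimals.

Form the Lagrangian:
  L(x, lambda) = (1/2) x^T Q x + c^T x + lambda^T (A x - b)
Stationarity (grad_x L = 0): Q x + c + A^T lambda = 0.
Primal feasibility: A x = b.

This gives the KKT block system:
  [ Q   A^T ] [ x     ]   [-c ]
  [ A    0  ] [ lambda ] = [ b ]

Solving the linear system:
  x*      = (2, 1.1923, 1.8077)
  lambda* = (4.8173, 1.625)
  f(x*)   = 31.0192

x* = (2, 1.1923, 1.8077), lambda* = (4.8173, 1.625)


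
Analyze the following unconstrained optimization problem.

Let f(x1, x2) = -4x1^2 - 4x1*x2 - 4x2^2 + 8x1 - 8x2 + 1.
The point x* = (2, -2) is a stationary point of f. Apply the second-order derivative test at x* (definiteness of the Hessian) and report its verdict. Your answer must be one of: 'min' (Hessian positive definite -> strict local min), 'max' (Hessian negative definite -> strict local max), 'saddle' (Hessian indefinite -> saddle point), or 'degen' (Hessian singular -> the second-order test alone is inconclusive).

Compute the Hessian H = grad^2 f:
  H = [[-8, -4], [-4, -8]]
Verify stationarity: grad f(x*) = H x* + g = (0, 0).
Eigenvalues of H: -12, -4.
Both eigenvalues < 0, so H is negative definite -> x* is a strict local max.

max
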